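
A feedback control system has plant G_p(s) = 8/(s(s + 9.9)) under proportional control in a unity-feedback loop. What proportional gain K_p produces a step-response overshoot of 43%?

From %OS = 100·exp(−πζ/√(1−ζ²)) = 43%, ζ = −ln(0.43)/√(π²+ln²(0.43)) = 0.2594.
Characteristic equation s² + 9.9s + 8K_p = 0 gives ζ = 9.9/(2√(8K_p)).
Setting ζ = 0.2594: √(8K_p) = 9.9/(2·0.2594) = 19.08, so K_p = 364/8 = 45.5.

K_p = 45.5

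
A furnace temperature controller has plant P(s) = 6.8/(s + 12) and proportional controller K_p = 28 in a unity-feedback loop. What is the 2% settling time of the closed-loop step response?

T_s ≈ 0.0198 s

Closed-loop transfer function: T(s) = K_p·P(s)/(1 + K_p·P(s)) = 190.4/(s + 12 + 190.4) = 190.4/(s + 202.4).
Time constant τ = 1/202.4 = 0.004941 s, so the 2% settling time is about 4τ = 0.0198 s.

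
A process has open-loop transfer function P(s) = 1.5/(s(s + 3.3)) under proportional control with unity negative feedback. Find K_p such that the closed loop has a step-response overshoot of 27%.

K_p = 12.3

From %OS = 100·exp(−πζ/√(1−ζ²)) = 27%, ζ = −ln(0.27)/√(π²+ln²(0.27)) = 0.3847.
Characteristic equation s² + 3.3s + 1.5K_p = 0 gives ζ = 3.3/(2√(1.5K_p)).
Setting ζ = 0.3847: √(1.5K_p) = 3.3/(2·0.3847) = 4.289, so K_p = 18.4/1.5 = 12.3.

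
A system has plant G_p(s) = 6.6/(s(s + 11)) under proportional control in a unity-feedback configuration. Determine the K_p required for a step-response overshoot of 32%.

From %OS = 100·exp(−πζ/√(1−ζ²)) = 32%, ζ = −ln(0.32)/√(π²+ln²(0.32)) = 0.341.
Characteristic equation s² + 11s + 6.6K_p = 0 gives ζ = 11/(2√(6.6K_p)).
Setting ζ = 0.341: √(6.6K_p) = 11/(2·0.341) = 16.13, so K_p = 260.2/6.6 = 39.4.

K_p = 39.4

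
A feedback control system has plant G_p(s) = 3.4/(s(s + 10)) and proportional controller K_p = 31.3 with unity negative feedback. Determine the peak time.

T_p = 0.348 s

The closed-loop denominator s² + 10s + 106.4 gives ω_n = √106.4 = 10.32 and ζ = 10/(2ω_n) = 0.4847.
Damped frequency ω_d = ω_n√(1−ζ²) = 9.023 rad/s, so peak time T_p = π/ω_d = 0.348 s.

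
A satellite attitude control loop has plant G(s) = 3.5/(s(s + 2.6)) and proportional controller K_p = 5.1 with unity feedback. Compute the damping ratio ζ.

The closed-loop denominator is s(s+2.6) + 5.1·3.5 = s² + 2.6s + 17.85.
Matching s² + 2ζω_n s + ω_n²: ω_n = √17.85 = 4.225 rad/s and 2ζω_n = 2.6, so ζ = 2.6/(2·4.225) = 0.308.

ζ = 0.308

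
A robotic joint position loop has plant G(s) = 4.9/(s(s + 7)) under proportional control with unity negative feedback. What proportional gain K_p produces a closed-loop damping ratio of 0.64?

Closed-loop characteristic equation: s² + 7s + K_p·4.9 = 0.
So ω_n = √(4.9K_p) and 2ζω_n = 7, giving ζ = 7/(2√(4.9K_p)).
Setting ζ = 0.64: √(4.9K_p) = 7/(2·0.64) = 5.469, so K_p = 29.91/4.9 = 6.1.

K_p = 6.1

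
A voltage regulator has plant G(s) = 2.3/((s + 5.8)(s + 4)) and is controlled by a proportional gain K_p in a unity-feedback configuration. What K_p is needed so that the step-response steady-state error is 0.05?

K_p = 192

Steady-state error for a unit step on this type-0 loop is 1/(1 + K_p·G(0)).
G(0) = 0.09914. Require 1/(1 + K_p·0.09914) = 0.05, so 1 + 0.09914·K_p = 20.
K_p = (20 − 1)/0.09914 = 192.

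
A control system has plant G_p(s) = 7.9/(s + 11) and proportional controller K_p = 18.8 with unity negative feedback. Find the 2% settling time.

T_s ≈ 0.0251 s

Closed-loop transfer function: T(s) = K_p·G_p(s)/(1 + K_p·G_p(s)) = 148.5/(s + 11 + 148.5) = 148.5/(s + 159.5).
Time constant τ = 1/159.5 = 0.006269 s, so the 2% settling time is about 4τ = 0.0251 s.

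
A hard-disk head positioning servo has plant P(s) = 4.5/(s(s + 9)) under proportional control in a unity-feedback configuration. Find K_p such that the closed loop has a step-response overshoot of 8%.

From %OS = 100·exp(−πζ/√(1−ζ²)) = 8%, ζ = −ln(0.08)/√(π²+ln²(0.08)) = 0.6266.
Characteristic equation s² + 9s + 4.5K_p = 0 gives ζ = 9/(2√(4.5K_p)).
Setting ζ = 0.6266: √(4.5K_p) = 9/(2·0.6266) = 7.182, so K_p = 51.58/4.5 = 11.5.

K_p = 11.5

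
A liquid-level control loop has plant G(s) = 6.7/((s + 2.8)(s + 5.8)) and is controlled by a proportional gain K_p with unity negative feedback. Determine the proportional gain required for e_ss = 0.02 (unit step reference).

K_p = 119

The loop is type 0, so e_ss(step) = 1/(1 + K_pos) with K_pos = K_p·G(0).
G(0) = 0.4126. Require 1/(1 + K_p·0.4126) = 0.02, so 1 + 0.4126·K_p = 50.
K_p = (50 − 1)/0.4126 = 119.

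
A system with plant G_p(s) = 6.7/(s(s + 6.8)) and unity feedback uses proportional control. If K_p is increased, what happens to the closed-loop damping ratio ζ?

decrease

ζ = 6.8/(2√(6.7K_p)); increasing K_p raises the denominator, so ζ falls.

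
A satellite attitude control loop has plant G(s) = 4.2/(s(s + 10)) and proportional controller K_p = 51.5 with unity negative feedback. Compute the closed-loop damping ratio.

The closed-loop denominator is s(s+10) + 51.5·4.2 = s² + 10s + 216.3.
So ω_n² = 216.3 ⇒ ω_n = 14.71 rad/s, and ζ = 10/(2ω_n) = 0.34.

ζ = 0.34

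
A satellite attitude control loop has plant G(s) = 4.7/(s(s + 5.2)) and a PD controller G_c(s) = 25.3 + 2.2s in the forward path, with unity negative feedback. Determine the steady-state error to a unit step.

The open loop G_c(s)G(s) has a pole at the origin (type 1), so the static position error constant is infinite and e_ss = 1/(1+∞) = 0.

0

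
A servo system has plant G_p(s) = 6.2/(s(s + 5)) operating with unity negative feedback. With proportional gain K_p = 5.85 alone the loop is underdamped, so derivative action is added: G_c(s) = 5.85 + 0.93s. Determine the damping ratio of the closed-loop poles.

ζ = 0.894

Forward path: (5.85 + 0.93s)·6.2/(s(s+5)). The closed-loop characteristic equation is s² + (5 + 6.2·0.93)s + 6.2·5.85 = 0.
That is s² + 10.77s + 36.27 = 0, so ω_n = 6.022 rad/s and ζ = 10.77/(2·6.022) = 0.8938.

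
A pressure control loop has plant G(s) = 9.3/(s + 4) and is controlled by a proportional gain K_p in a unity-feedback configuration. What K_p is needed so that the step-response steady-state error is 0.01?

K_p = 42.6

The loop is type 0, so e_ss(step) = 1/(1 + K_pos) with K_pos = K_p·G(0).
G(0) = 2.325. Require 1/(1 + K_p·2.325) = 0.01, so 1 + 2.325·K_p = 100.
K_p = (100 − 1)/2.325 = 42.6.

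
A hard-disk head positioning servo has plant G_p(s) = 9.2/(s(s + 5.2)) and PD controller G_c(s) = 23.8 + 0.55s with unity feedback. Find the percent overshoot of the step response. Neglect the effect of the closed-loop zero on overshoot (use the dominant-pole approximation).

Forward path: (23.8 + 0.55s)·9.2/(s(s+5.2)). The closed-loop characteristic equation is s² + (5.2 + 9.2·0.55)s + 9.2·23.8 = 0.
That is s² + 10.26s + 219 = 0, so ω_n = 14.8 rad/s and ζ = 10.26/(2·14.8) = 0.3467.
%OS = 100·exp(−πζ/√(1−ζ²)) = 31.3%.

31.3%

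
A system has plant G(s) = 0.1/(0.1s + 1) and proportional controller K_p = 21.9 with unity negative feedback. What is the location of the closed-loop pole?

Closed loop: T(s) = K_p·G/(1+K_p·G) = 2.19/(0.1s + 1 + 2.19), with pole at s = −(1 + 2.19)/0.1 = −31.9.

s = -31.9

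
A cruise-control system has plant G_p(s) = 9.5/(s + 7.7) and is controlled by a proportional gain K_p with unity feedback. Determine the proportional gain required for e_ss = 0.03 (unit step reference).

Steady-state error for a unit step on this type-0 loop is 1/(1 + K_p·G_p(0)).
G_p(0) = 1.234. Require 1/(1 + K_p·1.234) = 0.03, so 1 + 1.234·K_p = 33.33.
K_p = (33.33 − 1)/1.234 = 26.2.

K_p = 26.2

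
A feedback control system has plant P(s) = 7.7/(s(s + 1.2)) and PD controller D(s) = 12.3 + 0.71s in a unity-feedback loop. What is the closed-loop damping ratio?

Forward path: (12.3 + 0.71s)·7.7/(s(s+1.2)). The closed-loop characteristic equation is s² + (1.2 + 7.7·0.71)s + 7.7·12.3 = 0.
That is s² + 6.667s + 94.71 = 0, so ω_n = 9.732 rad/s and ζ = 6.667/(2·9.732) = 0.3425.

ζ = 0.343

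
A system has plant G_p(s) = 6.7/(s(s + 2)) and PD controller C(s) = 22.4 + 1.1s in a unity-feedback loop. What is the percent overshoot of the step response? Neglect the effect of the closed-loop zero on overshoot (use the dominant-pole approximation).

27.2%

Forward path: (22.4 + 1.1s)·6.7/(s(s+2)). The closed-loop characteristic equation is s² + (2 + 6.7·1.1)s + 6.7·22.4 = 0.
That is s² + 9.37s + 150.1 = 0, so ω_n = 12.25 rad/s and ζ = 9.37/(2·12.25) = 0.3824.
%OS = 100·exp(−πζ/√(1−ζ²)) = 27.2%.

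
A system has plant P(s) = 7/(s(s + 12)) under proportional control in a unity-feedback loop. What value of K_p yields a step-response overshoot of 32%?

K_p = 44.2

From %OS = 100·exp(−πζ/√(1−ζ²)) = 32%, ζ = −ln(0.32)/√(π²+ln²(0.32)) = 0.341.
Characteristic equation s² + 12s + 7K_p = 0 gives ζ = 12/(2√(7K_p)).
Setting ζ = 0.341: √(7K_p) = 12/(2·0.341) = 17.6, so K_p = 309.7/7 = 44.2.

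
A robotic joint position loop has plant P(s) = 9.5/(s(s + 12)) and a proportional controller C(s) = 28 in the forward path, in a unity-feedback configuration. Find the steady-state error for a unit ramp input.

The loop has one pole at the origin (type 1). Velocity error constant K_v = lim_{s→0} s·C(s)P(s) = 28·9.5/12 = 22.17.
Steady-state error to a unit ramp: e_ss = 1/K_v = 0.0451.

0.0451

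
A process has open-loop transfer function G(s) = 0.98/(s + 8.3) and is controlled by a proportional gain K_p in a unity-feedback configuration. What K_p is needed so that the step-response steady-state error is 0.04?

Steady-state error for a unit step on this type-0 loop is 1/(1 + K_p·G(0)).
G(0) = 0.1181. Require 1/(1 + K_p·0.1181) = 0.04, so 1 + 0.1181·K_p = 25.
K_p = (25 − 1)/0.1181 = 203.

K_p = 203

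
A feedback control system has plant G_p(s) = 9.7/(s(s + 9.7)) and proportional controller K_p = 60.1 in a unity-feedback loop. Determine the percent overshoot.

Closed-loop characteristic equation: s² + 9.7s + 583 = 0, so ω_n = 24.14 rad/s and ζ = 9.7/(2·24.14) = 0.2009.
%OS = 100·exp(−πζ/√(1−ζ²)) = 100·exp(−π·0.2009/√0.9597) = 52.5%.

52.5%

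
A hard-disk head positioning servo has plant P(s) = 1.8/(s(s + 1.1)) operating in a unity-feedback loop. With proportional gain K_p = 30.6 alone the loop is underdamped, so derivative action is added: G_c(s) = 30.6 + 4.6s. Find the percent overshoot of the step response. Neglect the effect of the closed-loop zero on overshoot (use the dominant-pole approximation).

Forward path: (30.6 + 4.6s)·1.8/(s(s+1.1)). The closed-loop characteristic equation is s² + (1.1 + 1.8·4.6)s + 1.8·30.6 = 0.
That is s² + 9.38s + 55.08 = 0, so ω_n = 7.422 rad/s and ζ = 9.38/(2·7.422) = 0.6319.
%OS = 100·exp(−πζ/√(1−ζ²)) = 7.72%.

7.72%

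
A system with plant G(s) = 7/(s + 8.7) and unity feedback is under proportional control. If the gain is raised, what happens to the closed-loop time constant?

The closed-loop bandwidth 8.7+K_p·7 grows with K_p, so τ shrinks.

decrease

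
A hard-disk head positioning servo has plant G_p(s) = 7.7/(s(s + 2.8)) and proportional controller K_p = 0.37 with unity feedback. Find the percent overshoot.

From 1 + K_pG_p(s) = 0: s² + 2.8s + 2.849 = 0 ⇒ ω_n = 1.688, ζ = 0.8294.
%OS = 100·exp(−πζ/√(1−ζ²)) = 100·exp(−π·0.8294/√0.312) = 0.942%.

0.942%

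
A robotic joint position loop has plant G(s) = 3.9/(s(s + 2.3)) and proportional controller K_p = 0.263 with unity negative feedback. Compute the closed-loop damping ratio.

The closed-loop denominator is s(s+2.3) + 0.263·3.9 = s² + 2.3s + 1.026.
Matching s² + 2ζω_n s + ω_n²: ω_n = √1.026 = 1.013 rad/s and 2ζω_n = 2.3, so ζ = 2.3/(2·1.013) = 1.14.

ζ = 1.14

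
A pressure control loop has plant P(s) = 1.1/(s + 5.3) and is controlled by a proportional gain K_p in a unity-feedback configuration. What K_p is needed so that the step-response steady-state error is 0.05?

The loop is type 0, so e_ss(step) = 1/(1 + K_pos) with K_pos = K_p·P(0).
P(0) = 0.2075. Require 1/(1 + K_p·0.2075) = 0.05, so 1 + 0.2075·K_p = 20.
K_p = (20 − 1)/0.2075 = 91.5.

K_p = 91.5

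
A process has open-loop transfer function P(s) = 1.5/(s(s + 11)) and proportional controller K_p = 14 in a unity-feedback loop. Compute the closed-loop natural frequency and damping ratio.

ω_n = 4.58 rad/s, ζ = 1.2

The closed-loop denominator is s(s+11) + 14·1.5 = s² + 11s + 21.
So ω_n² = 21 ⇒ ω_n = 4.583 rad/s, and ζ = 11/(2ω_n) = 1.2.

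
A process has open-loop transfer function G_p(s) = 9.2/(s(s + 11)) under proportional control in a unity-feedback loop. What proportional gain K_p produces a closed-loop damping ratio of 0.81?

Closed-loop characteristic equation: s² + 11s + K_p·9.2 = 0.
So ω_n = √(9.2K_p) and 2ζω_n = 11, giving ζ = 11/(2√(9.2K_p)).
Setting ζ = 0.81: √(9.2K_p) = 11/(2·0.81) = 6.79, so K_p = 46.11/9.2 = 5.01.

K_p = 5.01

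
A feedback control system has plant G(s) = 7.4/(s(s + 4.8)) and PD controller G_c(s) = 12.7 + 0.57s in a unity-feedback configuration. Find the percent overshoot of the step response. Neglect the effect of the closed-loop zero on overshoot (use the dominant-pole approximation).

Forward path: (12.7 + 0.57s)·7.4/(s(s+4.8)). The closed-loop characteristic equation is s² + (4.8 + 7.4·0.57)s + 7.4·12.7 = 0.
That is s² + 9.018s + 93.98 = 0, so ω_n = 9.694 rad/s and ζ = 9.018/(2·9.694) = 0.4651.
%OS = 100·exp(−πζ/√(1−ζ²)) = 19.2%.

19.2%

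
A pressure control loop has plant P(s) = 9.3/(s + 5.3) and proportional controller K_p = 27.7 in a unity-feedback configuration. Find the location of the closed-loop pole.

s = -262.9

Closed-loop transfer function: T(s) = K_p·P(s)/(1 + K_p·P(s)) = 257.6/(s + 5.3 + 257.6) = 257.6/(s + 262.9).
The closed-loop pole is at s = −262.9.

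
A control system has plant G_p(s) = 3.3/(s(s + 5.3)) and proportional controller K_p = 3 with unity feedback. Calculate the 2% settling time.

Closed-loop characteristic equation: s² + 5.3s + 9.9 = 0, so ω_n = 3.146 rad/s and ζ = 5.3/(2·3.146) = 0.8422.
2% settling time T_s ≈ 4/(ζω_n) = 4/2.65 = 1.51 s.

T_s ≈ 1.51 s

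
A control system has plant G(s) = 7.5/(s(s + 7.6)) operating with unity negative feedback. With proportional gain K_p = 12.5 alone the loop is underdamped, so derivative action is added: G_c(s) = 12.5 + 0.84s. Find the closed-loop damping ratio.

ζ = 0.718

Forward path: (12.5 + 0.84s)·7.5/(s(s+7.6)). The closed-loop characteristic equation is s² + (7.6 + 7.5·0.84)s + 7.5·12.5 = 0.
That is s² + 13.9s + 93.75 = 0, so ω_n = 9.682 rad/s and ζ = 13.9/(2·9.682) = 0.7178.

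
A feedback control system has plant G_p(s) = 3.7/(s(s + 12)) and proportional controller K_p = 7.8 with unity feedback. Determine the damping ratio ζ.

ζ = 1.12

The closed-loop denominator is s(s+12) + 7.8·3.7 = s² + 12s + 28.86.
Matching s² + 2ζω_n s + ω_n²: ω_n = √28.86 = 5.372 rad/s and 2ζω_n = 12, so ζ = 12/(2·5.372) = 1.12.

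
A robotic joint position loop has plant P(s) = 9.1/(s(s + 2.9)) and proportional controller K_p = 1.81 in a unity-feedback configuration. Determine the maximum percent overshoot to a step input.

30.1%

Closed-loop characteristic equation: s² + 2.9s + 16.47 = 0, so ω_n = 4.058 rad/s and ζ = 2.9/(2·4.058) = 0.3573.
%OS = 100·exp(−πζ/√(1−ζ²)) = 100·exp(−π·0.3573/√0.8724) = 30.1%.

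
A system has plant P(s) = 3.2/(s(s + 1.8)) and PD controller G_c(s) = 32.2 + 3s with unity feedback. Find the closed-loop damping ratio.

Forward path: (32.2 + 3s)·3.2/(s(s+1.8)). The closed-loop characteristic equation is s² + (1.8 + 3.2·3)s + 3.2·32.2 = 0.
That is s² + 11.4s + 103 = 0, so ω_n = 10.15 rad/s and ζ = 11.4/(2·10.15) = 0.5615.

ζ = 0.562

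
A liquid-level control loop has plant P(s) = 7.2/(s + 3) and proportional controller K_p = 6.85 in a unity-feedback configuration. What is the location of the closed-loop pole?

Closed-loop transfer function: T(s) = K_p·P(s)/(1 + K_p·P(s)) = 49.32/(s + 3 + 49.32) = 49.32/(s + 52.32).
The closed-loop pole is at s = −52.32.

s = -52.32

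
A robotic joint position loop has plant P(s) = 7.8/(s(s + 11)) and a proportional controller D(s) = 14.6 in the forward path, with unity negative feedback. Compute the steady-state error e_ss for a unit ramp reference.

The loop has one pole at the origin (type 1). Velocity error constant K_v = lim_{s→0} s·D(s)P(s) = 14.6·7.8/11 = 10.35.
Steady-state error to a unit ramp: e_ss = 1/K_v = 0.0966.

0.0966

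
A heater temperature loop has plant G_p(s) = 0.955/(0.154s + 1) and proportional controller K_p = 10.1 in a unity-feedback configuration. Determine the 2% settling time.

T_s ≈ 0.0579 s

Closed loop: T(s) = K_p·G_p/(1+K_p·G_p) = 9.645/(0.154s + 1 + 9.645), with pole at s = −(1 + 9.645)/0.154 = −69.13.
τ = 1/69.13 = 0.01447 s, so 2% settling time ≈ 4τ = 0.0579 s.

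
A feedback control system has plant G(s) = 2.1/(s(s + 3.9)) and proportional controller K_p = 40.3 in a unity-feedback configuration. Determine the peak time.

The closed-loop denominator s² + 3.9s + 84.63 gives ω_n = √84.63 = 9.199 and ζ = 3.9/(2ω_n) = 0.212.
Damped frequency ω_d = ω_n√(1−ζ²) = 8.99 rad/s, so peak time T_p = π/ω_d = 0.349 s.

T_p = 0.349 s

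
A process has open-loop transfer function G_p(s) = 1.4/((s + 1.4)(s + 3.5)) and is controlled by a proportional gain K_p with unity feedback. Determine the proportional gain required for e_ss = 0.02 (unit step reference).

The loop is type 0, so e_ss(step) = 1/(1 + K_pos) with K_pos = K_p·G_p(0).
G_p(0) = 0.2857. Require 1/(1 + K_p·0.2857) = 0.02, so 1 + 0.2857·K_p = 50.
K_p = (50 − 1)/0.2857 = 171.

K_p = 171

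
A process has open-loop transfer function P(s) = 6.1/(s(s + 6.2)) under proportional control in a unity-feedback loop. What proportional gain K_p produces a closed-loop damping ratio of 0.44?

Closed-loop characteristic equation: s² + 6.2s + K_p·6.1 = 0.
So ω_n = √(6.1K_p) and 2ζω_n = 6.2, giving ζ = 6.2/(2√(6.1K_p)).
Setting ζ = 0.44: √(6.1K_p) = 6.2/(2·0.44) = 7.045, so K_p = 49.64/6.1 = 8.14.

K_p = 8.14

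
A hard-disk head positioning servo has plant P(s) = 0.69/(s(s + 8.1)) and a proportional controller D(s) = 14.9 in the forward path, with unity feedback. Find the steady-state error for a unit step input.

0

The open loop D(s)P(s) has a pole at the origin (type 1), so the static position error constant is infinite and e_ss = 1/(1+∞) = 0.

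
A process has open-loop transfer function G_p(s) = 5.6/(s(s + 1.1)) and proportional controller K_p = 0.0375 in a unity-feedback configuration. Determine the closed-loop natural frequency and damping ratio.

With unity feedback the closed-loop characteristic equation is s² + 1.1s + 0.0375·5.6 = s² + 1.1s + 0.21 = 0.
Matching s² + 2ζω_n s + ω_n²: ω_n = √0.21 = 0.4583 rad/s and 2ζω_n = 1.1, so ζ = 1.1/(2·0.4583) = 1.2.

ω_n = 0.458 rad/s, ζ = 1.2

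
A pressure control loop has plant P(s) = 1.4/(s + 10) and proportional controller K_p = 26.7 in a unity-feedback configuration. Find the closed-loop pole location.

s = -47.38

Closed-loop transfer function: T(s) = K_p·P(s)/(1 + K_p·P(s)) = 37.38/(s + 10 + 37.38) = 37.38/(s + 47.38).
The closed-loop pole is at s = −47.38.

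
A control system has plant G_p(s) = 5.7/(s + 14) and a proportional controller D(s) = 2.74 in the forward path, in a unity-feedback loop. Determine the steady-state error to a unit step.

0.473

The loop is type 0. Static position error constant K_pos = D(0)·G_p(0) = 2.74·0.4071 = 1.116.
Steady-state error to a unit step: e_ss = 1/(1+K_pos) = 1/2.116 = 0.473.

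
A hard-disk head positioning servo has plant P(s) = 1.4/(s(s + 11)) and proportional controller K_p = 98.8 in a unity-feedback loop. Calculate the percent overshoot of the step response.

19%

From 1 + K_pP(s) = 0: s² + 11s + 138.3 = 0 ⇒ ω_n = 11.76, ζ = 0.4676.
%OS = 100·exp(−πζ/√(1−ζ²)) = 100·exp(−π·0.4676/√0.7813) = 19%.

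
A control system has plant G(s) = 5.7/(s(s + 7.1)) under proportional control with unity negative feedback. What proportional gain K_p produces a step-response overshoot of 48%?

K_p = 42.7

From %OS = 100·exp(−πζ/√(1−ζ²)) = 48%, ζ = −ln(0.48)/√(π²+ln²(0.48)) = 0.2275.
Characteristic equation s² + 7.1s + 5.7K_p = 0 gives ζ = 7.1/(2√(5.7K_p)).
Setting ζ = 0.2275: √(5.7K_p) = 7.1/(2·0.2275) = 15.6, so K_p = 243.5/5.7 = 42.7.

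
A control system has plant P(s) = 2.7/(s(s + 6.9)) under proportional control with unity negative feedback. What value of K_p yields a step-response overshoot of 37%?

From %OS = 100·exp(−πζ/√(1−ζ²)) = 37%, ζ = −ln(0.37)/√(π²+ln²(0.37)) = 0.3017.
Characteristic equation s² + 6.9s + 2.7K_p = 0 gives ζ = 6.9/(2√(2.7K_p)).
Setting ζ = 0.3017: √(2.7K_p) = 6.9/(2·0.3017) = 11.43, so K_p = 130.7/2.7 = 48.4.

K_p = 48.4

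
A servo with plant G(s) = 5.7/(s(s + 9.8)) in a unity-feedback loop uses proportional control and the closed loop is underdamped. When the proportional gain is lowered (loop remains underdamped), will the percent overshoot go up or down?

ζ = 9.8/(2√(5.7K_p)) rises as K_p falls; higher damping means less overshoot.

decrease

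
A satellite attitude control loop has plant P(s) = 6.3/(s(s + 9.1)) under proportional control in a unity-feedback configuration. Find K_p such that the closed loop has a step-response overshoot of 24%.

K_p = 19.2

From %OS = 100·exp(−πζ/√(1−ζ²)) = 24%, ζ = −ln(0.24)/√(π²+ln²(0.24)) = 0.4136.
Characteristic equation s² + 9.1s + 6.3K_p = 0 gives ζ = 9.1/(2√(6.3K_p)).
Setting ζ = 0.4136: √(6.3K_p) = 9.1/(2·0.4136) = 11, so K_p = 121/6.3 = 19.2.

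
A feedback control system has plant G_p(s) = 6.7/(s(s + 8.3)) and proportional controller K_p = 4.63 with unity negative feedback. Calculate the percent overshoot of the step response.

2.99%

The closed-loop denominator s² + 8.3s + 31.02 gives ω_n = √31.02 = 5.57 and ζ = 8.3/(2ω_n) = 0.7451.
%OS = 100·exp(−πζ/√(1−ζ²)) = 100·exp(−π·0.7451/√0.4448) = 2.99%.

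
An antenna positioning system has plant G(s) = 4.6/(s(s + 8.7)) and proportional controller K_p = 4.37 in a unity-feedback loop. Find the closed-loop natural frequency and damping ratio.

ω_n = 4.48 rad/s, ζ = 0.97

With unity feedback the closed-loop characteristic equation is s² + 8.7s + 4.37·4.6 = s² + 8.7s + 20.1 = 0.
So ω_n² = 20.1 ⇒ ω_n = 4.484 rad/s, and ζ = 8.7/(2ω_n) = 0.97.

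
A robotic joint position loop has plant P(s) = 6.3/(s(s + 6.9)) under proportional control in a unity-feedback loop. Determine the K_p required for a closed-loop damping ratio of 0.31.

K_p = 19.7

Closed-loop characteristic equation: s² + 6.9s + K_p·6.3 = 0.
So ω_n = √(6.3K_p) and 2ζω_n = 6.9, giving ζ = 6.9/(2√(6.3K_p)).
Setting ζ = 0.31: √(6.3K_p) = 6.9/(2·0.31) = 11.13, so K_p = 123.9/6.3 = 19.7.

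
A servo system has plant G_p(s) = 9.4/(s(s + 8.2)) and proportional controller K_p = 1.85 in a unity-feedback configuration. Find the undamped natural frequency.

With unity feedback the closed-loop characteristic equation is s² + 8.2s + 1.85·9.4 = s² + 8.2s + 17.39 = 0.
Matching s² + 2ζω_n s + ω_n²: ω_n = √17.39 = 4.17 rad/s and 2ζω_n = 8.2, so ζ = 8.2/(2·4.17) = 0.983.

ω_n = 4.17 rad/s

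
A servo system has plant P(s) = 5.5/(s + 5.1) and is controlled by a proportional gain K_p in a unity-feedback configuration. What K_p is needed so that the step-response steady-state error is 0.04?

The loop is type 0, so e_ss(step) = 1/(1 + K_pos) with K_pos = K_p·P(0).
P(0) = 1.078. Require 1/(1 + K_p·1.078) = 0.04, so 1 + 1.078·K_p = 25.
K_p = (25 − 1)/1.078 = 22.3.

K_p = 22.3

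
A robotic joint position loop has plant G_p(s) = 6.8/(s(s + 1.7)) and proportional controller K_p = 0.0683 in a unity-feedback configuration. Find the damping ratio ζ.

ζ = 1.25

1 + K_p·G_p(s) = 0 gives s² + 1.7s + 0.4644 = 0.
Matching s² + 2ζω_n s + ω_n²: ω_n = √0.4644 = 0.6815 rad/s and 2ζω_n = 1.7, so ζ = 1.7/(2·0.6815) = 1.25.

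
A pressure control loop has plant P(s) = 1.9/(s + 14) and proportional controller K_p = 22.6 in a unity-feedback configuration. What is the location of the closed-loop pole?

Closed-loop transfer function: T(s) = K_p·P(s)/(1 + K_p·P(s)) = 42.94/(s + 14 + 42.94) = 42.94/(s + 56.94).
The closed-loop pole is at s = −56.94.

s = -56.94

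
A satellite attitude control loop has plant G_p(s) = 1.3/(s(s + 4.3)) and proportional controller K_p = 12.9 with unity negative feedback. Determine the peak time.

Closed-loop characteristic equation: s² + 4.3s + 16.77 = 0, so ω_n = 4.095 rad/s and ζ = 4.3/(2·4.095) = 0.525.
Damped frequency ω_d = ω_n√(1−ζ²) = 3.485 rad/s, so peak time T_p = π/ω_d = 0.901 s.

T_p = 0.901 s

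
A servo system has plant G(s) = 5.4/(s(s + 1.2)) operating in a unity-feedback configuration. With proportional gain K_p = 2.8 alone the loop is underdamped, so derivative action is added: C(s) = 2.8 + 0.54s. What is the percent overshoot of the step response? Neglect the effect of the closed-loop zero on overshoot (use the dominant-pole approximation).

14.1%

Forward path: (2.8 + 0.54s)·5.4/(s(s+1.2)). The closed-loop characteristic equation is s² + (1.2 + 5.4·0.54)s + 5.4·2.8 = 0.
That is s² + 4.116s + 15.12 = 0, so ω_n = 3.888 rad/s and ζ = 4.116/(2·3.888) = 0.5293.
%OS = 100·exp(−πζ/√(1−ζ²)) = 14.1%.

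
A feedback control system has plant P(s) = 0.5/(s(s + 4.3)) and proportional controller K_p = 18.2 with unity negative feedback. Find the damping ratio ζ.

ζ = 0.713

With unity feedback the closed-loop characteristic equation is s² + 4.3s + 18.2·0.5 = s² + 4.3s + 9.1 = 0.
So ω_n² = 9.1 ⇒ ω_n = 3.017 rad/s, and ζ = 4.3/(2ω_n) = 0.713.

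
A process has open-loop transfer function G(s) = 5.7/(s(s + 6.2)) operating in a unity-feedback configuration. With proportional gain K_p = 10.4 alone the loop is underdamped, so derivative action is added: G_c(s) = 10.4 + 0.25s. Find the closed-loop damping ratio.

ζ = 0.495

Forward path: (10.4 + 0.25s)·5.7/(s(s+6.2)). The closed-loop characteristic equation is s² + (6.2 + 5.7·0.25)s + 5.7·10.4 = 0.
That is s² + 7.625s + 59.28 = 0, so ω_n = 7.699 rad/s and ζ = 7.625/(2·7.699) = 0.4952.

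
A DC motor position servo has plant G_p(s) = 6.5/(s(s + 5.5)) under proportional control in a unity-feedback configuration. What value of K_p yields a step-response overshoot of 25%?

From %OS = 100·exp(−πζ/√(1−ζ²)) = 25%, ζ = −ln(0.25)/√(π²+ln²(0.25)) = 0.4037.
Characteristic equation s² + 5.5s + 6.5K_p = 0 gives ζ = 5.5/(2√(6.5K_p)).
Setting ζ = 0.4037: √(6.5K_p) = 5.5/(2·0.4037) = 6.812, so K_p = 46.4/6.5 = 7.14.

K_p = 7.14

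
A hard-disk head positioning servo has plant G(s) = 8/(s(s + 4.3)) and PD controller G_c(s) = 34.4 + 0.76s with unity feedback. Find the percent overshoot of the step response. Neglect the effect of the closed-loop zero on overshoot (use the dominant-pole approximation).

35.5%

Forward path: (34.4 + 0.76s)·8/(s(s+4.3)). The closed-loop characteristic equation is s² + (4.3 + 8·0.76)s + 8·34.4 = 0.
That is s² + 10.38s + 275.2 = 0, so ω_n = 16.59 rad/s and ζ = 10.38/(2·16.59) = 0.3129.
%OS = 100·exp(−πζ/√(1−ζ²)) = 35.5%.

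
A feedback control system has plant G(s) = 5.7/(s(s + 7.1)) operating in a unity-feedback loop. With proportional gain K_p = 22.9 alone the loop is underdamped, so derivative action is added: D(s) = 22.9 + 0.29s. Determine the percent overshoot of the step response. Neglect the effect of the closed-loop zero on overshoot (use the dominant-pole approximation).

Forward path: (22.9 + 0.29s)·5.7/(s(s+7.1)). The closed-loop characteristic equation is s² + (7.1 + 5.7·0.29)s + 5.7·22.9 = 0.
That is s² + 8.753s + 130.5 = 0, so ω_n = 11.42 rad/s and ζ = 8.753/(2·11.42) = 0.3831.
%OS = 100·exp(−πζ/√(1−ζ²)) = 27.2%.

27.2%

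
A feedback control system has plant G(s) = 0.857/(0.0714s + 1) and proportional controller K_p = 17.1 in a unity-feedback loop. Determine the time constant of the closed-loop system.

Closed loop: T(s) = K_p·G/(1+K_p·G) = 14.65/(0.0714s + 1 + 14.65), with pole at s = −(1 + 14.65)/0.0714 = −219.3.
Closed-loop time constant τ = 1/219.3 = 0.00456 s.

τ = 0.00456 s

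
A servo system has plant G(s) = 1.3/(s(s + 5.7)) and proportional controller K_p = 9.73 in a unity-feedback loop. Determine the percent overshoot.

1.49%

From 1 + K_pG(s) = 0: s² + 5.7s + 12.65 = 0 ⇒ ω_n = 3.557, ζ = 0.8013.
%OS = 100·exp(−πζ/√(1−ζ²)) = 100·exp(−π·0.8013/√0.3579) = 1.49%.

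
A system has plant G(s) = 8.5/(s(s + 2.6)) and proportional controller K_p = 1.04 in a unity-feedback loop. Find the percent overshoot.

The closed-loop denominator s² + 2.6s + 8.84 gives ω_n = √8.84 = 2.973 and ζ = 2.6/(2ω_n) = 0.4372.
%OS = 100·exp(−πζ/√(1−ζ²)) = 100·exp(−π·0.4372/√0.8088) = 21.7%.

21.7%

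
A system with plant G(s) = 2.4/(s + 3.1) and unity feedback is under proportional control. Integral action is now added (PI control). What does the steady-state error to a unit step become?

0

Adding integral action puts a pole at s = 0 in the forward path, raising the system type to 1; a type-1 loop has zero steady-state error to a step.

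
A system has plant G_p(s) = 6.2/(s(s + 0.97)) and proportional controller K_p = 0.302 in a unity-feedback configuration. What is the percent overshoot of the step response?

From 1 + K_pG_p(s) = 0: s² + 0.97s + 1.872 = 0 ⇒ ω_n = 1.368, ζ = 0.3544.
%OS = 100·exp(−πζ/√(1−ζ²)) = 100·exp(−π·0.3544/√0.8744) = 30.4%.

30.4%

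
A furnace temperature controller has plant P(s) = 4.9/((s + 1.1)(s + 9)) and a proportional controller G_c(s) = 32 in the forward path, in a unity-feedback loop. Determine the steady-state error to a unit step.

0.0594

The loop is type 0. Static position error constant K_pos = G_c(0)·P(0) = 32·0.4949 = 15.84.
Steady-state error to a unit step: e_ss = 1/(1+K_pos) = 1/16.84 = 0.0594.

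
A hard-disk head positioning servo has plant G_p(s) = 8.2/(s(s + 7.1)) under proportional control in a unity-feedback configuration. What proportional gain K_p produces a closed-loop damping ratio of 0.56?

Closed-loop characteristic equation: s² + 7.1s + K_p·8.2 = 0.
So ω_n = √(8.2K_p) and 2ζω_n = 7.1, giving ζ = 7.1/(2√(8.2K_p)).
Setting ζ = 0.56: √(8.2K_p) = 7.1/(2·0.56) = 6.339, so K_p = 40.19/8.2 = 4.9.

K_p = 4.9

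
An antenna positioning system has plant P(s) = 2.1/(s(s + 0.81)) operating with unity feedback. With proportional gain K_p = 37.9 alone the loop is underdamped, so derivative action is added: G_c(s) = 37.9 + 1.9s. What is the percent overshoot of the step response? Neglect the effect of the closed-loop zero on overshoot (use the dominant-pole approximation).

Forward path: (37.9 + 1.9s)·2.1/(s(s+0.81)). The closed-loop characteristic equation is s² + (0.81 + 2.1·1.9)s + 2.1·37.9 = 0.
That is s² + 4.8s + 79.59 = 0, so ω_n = 8.921 rad/s and ζ = 4.8/(2·8.921) = 0.269.
%OS = 100·exp(−πζ/√(1−ζ²)) = 41.6%.

41.6%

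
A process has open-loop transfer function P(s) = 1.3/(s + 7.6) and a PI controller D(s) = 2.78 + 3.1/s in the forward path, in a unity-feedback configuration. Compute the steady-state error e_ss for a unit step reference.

The open loop D(s)P(s) has a pole at the origin (type 1), so the static position error constant is infinite and e_ss = 1/(1+∞) = 0.

0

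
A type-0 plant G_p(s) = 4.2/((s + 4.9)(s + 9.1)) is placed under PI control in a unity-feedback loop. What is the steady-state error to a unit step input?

0

The PI controller's integrator makes the forward path type 1, so e_ss to a step is zero.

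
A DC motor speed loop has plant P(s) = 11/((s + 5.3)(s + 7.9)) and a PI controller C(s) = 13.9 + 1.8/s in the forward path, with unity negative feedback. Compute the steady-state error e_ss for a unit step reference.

0

The open loop C(s)P(s) has a pole at the origin (type 1), so the static position error constant is infinite and e_ss = 1/(1+∞) = 0.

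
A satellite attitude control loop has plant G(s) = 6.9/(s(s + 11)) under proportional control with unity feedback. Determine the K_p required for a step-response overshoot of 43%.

K_p = 65.1

From %OS = 100·exp(−πζ/√(1−ζ²)) = 43%, ζ = −ln(0.43)/√(π²+ln²(0.43)) = 0.2594.
Characteristic equation s² + 11s + 6.9K_p = 0 gives ζ = 11/(2√(6.9K_p)).
Setting ζ = 0.2594: √(6.9K_p) = 11/(2·0.2594) = 21.2, so K_p = 449.4/6.9 = 65.1.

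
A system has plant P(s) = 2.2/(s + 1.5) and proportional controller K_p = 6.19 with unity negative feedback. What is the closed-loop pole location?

Closed-loop transfer function: T(s) = K_p·P(s)/(1 + K_p·P(s)) = 13.62/(s + 1.5 + 13.62) = 13.62/(s + 15.12).
The closed-loop pole is at s = −15.12.

s = -15.12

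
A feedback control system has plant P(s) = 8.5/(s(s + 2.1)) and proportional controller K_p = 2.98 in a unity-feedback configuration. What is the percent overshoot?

From 1 + K_pP(s) = 0: s² + 2.1s + 25.33 = 0 ⇒ ω_n = 5.033, ζ = 0.2086.
%OS = 100·exp(−πζ/√(1−ζ²)) = 100·exp(−π·0.2086/√0.9565) = 51.2%.

51.2%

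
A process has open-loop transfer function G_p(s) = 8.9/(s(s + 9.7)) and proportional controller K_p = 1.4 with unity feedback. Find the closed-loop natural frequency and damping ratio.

ω_n = 3.53 rad/s, ζ = 1.37

With unity feedback the closed-loop characteristic equation is s² + 9.7s + 1.4·8.9 = s² + 9.7s + 12.46 = 0.
Matching s² + 2ζω_n s + ω_n²: ω_n = √12.46 = 3.53 rad/s and 2ζω_n = 9.7, so ζ = 9.7/(2·3.53) = 1.37.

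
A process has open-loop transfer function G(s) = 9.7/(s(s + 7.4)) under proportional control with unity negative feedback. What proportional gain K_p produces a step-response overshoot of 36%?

From %OS = 100·exp(−πζ/√(1−ζ²)) = 36%, ζ = −ln(0.36)/√(π²+ln²(0.36)) = 0.3093.
Characteristic equation s² + 7.4s + 9.7K_p = 0 gives ζ = 7.4/(2√(9.7K_p)).
Setting ζ = 0.3093: √(9.7K_p) = 7.4/(2·0.3093) = 11.96, so K_p = 143.1/9.7 = 14.8.

K_p = 14.8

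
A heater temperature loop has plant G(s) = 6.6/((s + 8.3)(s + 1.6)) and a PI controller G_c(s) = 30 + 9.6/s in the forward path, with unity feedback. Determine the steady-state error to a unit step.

0

The open loop G_c(s)G(s) has a pole at the origin (type 1), so the static position error constant is infinite and e_ss = 1/(1+∞) = 0.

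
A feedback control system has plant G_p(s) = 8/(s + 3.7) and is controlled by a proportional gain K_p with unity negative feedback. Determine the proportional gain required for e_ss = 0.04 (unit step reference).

K_p = 11.1

Steady-state error for a unit step on this type-0 loop is 1/(1 + K_p·G_p(0)).
G_p(0) = 2.162. Require 1/(1 + K_p·2.162) = 0.04, so 1 + 2.162·K_p = 25.
K_p = (25 − 1)/2.162 = 11.1.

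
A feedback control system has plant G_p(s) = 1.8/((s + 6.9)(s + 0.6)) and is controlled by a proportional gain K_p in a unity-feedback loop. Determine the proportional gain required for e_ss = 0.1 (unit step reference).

For a type-0 loop with proportional control, e_ss = 1/(1 + K_p·G_p(0)).
G_p(0) = 0.4348. Require 1/(1 + K_p·0.4348) = 0.1, so 1 + 0.4348·K_p = 10.
K_p = (10 − 1)/0.4348 = 20.7.

K_p = 20.7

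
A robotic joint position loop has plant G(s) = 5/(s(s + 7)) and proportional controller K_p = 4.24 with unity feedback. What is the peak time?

From 1 + K_pG(s) = 0: s² + 7s + 21.2 = 0 ⇒ ω_n = 4.604, ζ = 0.7602.
Damped frequency ω_d = ω_n√(1−ζ²) = 2.992 rad/s, so peak time T_p = π/ω_d = 1.05 s.

T_p = 1.05 s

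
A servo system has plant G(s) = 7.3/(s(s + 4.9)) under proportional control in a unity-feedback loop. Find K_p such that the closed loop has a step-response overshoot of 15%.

K_p = 3.08

From %OS = 100·exp(−πζ/√(1−ζ²)) = 15%, ζ = −ln(0.15)/√(π²+ln²(0.15)) = 0.5169.
Characteristic equation s² + 4.9s + 7.3K_p = 0 gives ζ = 4.9/(2√(7.3K_p)).
Setting ζ = 0.5169: √(7.3K_p) = 4.9/(2·0.5169) = 4.74, so K_p = 22.46/7.3 = 3.08.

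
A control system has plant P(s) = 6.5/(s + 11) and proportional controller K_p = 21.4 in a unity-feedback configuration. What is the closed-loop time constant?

τ = 0.00666 s

Closed-loop transfer function: T(s) = K_p·P(s)/(1 + K_p·P(s)) = 139.1/(s + 11 + 139.1) = 139.1/(s + 150.1).
Time constant τ = 1/150.1 = 0.00666 s.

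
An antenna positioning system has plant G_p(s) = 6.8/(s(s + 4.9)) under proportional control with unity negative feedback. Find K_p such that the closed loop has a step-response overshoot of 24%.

From %OS = 100·exp(−πζ/√(1−ζ²)) = 24%, ζ = −ln(0.24)/√(π²+ln²(0.24)) = 0.4136.
Characteristic equation s² + 4.9s + 6.8K_p = 0 gives ζ = 4.9/(2√(6.8K_p)).
Setting ζ = 0.4136: √(6.8K_p) = 4.9/(2·0.4136) = 5.924, so K_p = 35.09/6.8 = 5.16.

K_p = 5.16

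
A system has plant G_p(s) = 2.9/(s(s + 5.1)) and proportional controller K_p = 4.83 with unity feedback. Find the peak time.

The closed-loop denominator s² + 5.1s + 14.01 gives ω_n = √14.01 = 3.743 and ζ = 5.1/(2ω_n) = 0.6813.
Damped frequency ω_d = ω_n√(1−ζ²) = 2.739 rad/s, so peak time T_p = π/ω_d = 1.15 s.

T_p = 1.15 s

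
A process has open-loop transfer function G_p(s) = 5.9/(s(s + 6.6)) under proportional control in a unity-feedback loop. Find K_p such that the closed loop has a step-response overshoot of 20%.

From %OS = 100·exp(−πζ/√(1−ζ²)) = 20%, ζ = −ln(0.2)/√(π²+ln²(0.2)) = 0.4559.
Characteristic equation s² + 6.6s + 5.9K_p = 0 gives ζ = 6.6/(2√(5.9K_p)).
Setting ζ = 0.4559: √(5.9K_p) = 6.6/(2·0.4559) = 7.238, so K_p = 52.38/5.9 = 8.88.

K_p = 8.88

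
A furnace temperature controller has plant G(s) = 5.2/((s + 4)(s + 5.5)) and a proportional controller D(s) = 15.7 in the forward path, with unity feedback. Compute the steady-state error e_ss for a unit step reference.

The loop is type 0. Static position error constant K_pos = D(0)·G(0) = 15.7·0.2364 = 3.711.
Steady-state error to a unit step: e_ss = 1/(1+K_pos) = 1/4.711 = 0.212.

0.212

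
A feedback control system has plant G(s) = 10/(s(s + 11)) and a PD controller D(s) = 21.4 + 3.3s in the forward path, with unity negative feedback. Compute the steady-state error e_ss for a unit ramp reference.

The loop has one pole at the origin (type 1). Velocity error constant K_v = lim_{s→0} s·D(s)G(s) = 21.4·10/11 = 19.45.
Steady-state error to a unit ramp: e_ss = 1/K_v = 0.0514.

0.0514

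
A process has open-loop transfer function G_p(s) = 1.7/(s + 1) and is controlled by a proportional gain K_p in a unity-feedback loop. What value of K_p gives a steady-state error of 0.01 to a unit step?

K_p = 58.2

Steady-state error for a unit step on this type-0 loop is 1/(1 + K_p·G_p(0)).
G_p(0) = 1.7. Require 1/(1 + K_p·1.7) = 0.01, so 1 + 1.7·K_p = 100.
K_p = (100 − 1)/1.7 = 58.2.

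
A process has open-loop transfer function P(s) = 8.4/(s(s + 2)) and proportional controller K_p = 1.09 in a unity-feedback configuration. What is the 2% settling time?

The closed-loop denominator s² + 2s + 9.156 gives ω_n = √9.156 = 3.026 and ζ = 2/(2ω_n) = 0.3305.
2% settling time T_s ≈ 4/(ζω_n) = 4/1 = 4 s.

T_s ≈ 4 s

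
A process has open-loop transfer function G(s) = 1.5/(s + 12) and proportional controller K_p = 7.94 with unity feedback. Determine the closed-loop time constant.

Closed-loop transfer function: T(s) = K_p·G(s)/(1 + K_p·G(s)) = 11.91/(s + 12 + 11.91) = 11.91/(s + 23.91).
Time constant τ = 1/23.91 = 0.0418 s.

τ = 0.0418 s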